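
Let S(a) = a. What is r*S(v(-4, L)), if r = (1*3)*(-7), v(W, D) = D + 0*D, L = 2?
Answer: -42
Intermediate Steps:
v(W, D) = D (v(W, D) = D + 0 = D)
r = -21 (r = 3*(-7) = -21)
r*S(v(-4, L)) = -21*2 = -42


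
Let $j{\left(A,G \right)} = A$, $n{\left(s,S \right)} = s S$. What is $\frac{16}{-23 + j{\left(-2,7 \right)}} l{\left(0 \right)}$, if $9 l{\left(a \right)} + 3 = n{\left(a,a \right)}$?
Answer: $\frac{16}{75} \approx 0.21333$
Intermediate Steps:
$n{\left(s,S \right)} = S s$
$l{\left(a \right)} = - \frac{1}{3} + \frac{a^{2}}{9}$ ($l{\left(a \right)} = - \frac{1}{3} + \frac{a a}{9} = - \frac{1}{3} + \frac{a^{2}}{9}$)
$\frac{16}{-23 + j{\left(-2,7 \right)}} l{\left(0 \right)} = \frac{16}{-23 - 2} \left(- \frac{1}{3} + \frac{0^{2}}{9}\right) = \frac{16}{-25} \left(- \frac{1}{3} + \frac{1}{9} \cdot 0\right) = 16 \left(- \frac{1}{25}\right) \left(- \frac{1}{3} + 0\right) = \left(- \frac{16}{25}\right) \left(- \frac{1}{3}\right) = \frac{16}{75}$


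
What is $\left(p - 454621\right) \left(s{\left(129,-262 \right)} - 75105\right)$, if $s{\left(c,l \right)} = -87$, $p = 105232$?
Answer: $26271257688$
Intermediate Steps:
$\left(p - 454621\right) \left(s{\left(129,-262 \right)} - 75105\right) = \left(105232 - 454621\right) \left(-87 - 75105\right) = \left(-349389\right) \left(-75192\right) = 26271257688$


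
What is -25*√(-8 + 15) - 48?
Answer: -48 - 25*√7 ≈ -114.14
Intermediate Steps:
-25*√(-8 + 15) - 48 = -25*√7 - 48 = -48 - 25*√7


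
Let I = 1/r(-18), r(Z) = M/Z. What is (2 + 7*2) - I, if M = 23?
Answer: 386/23 ≈ 16.783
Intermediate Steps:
r(Z) = 23/Z
I = -18/23 (I = 1/(23/(-18)) = 1/(23*(-1/18)) = 1/(-23/18) = -18/23 ≈ -0.78261)
(2 + 7*2) - I = (2 + 7*2) - 1*(-18/23) = (2 + 14) + 18/23 = 16 + 18/23 = 386/23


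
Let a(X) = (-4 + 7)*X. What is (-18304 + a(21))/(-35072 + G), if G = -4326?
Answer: 18241/39398 ≈ 0.46299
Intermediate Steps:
a(X) = 3*X
(-18304 + a(21))/(-35072 + G) = (-18304 + 3*21)/(-35072 - 4326) = (-18304 + 63)/(-39398) = -18241*(-1/39398) = 18241/39398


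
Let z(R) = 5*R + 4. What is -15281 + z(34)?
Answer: -15107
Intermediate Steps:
z(R) = 4 + 5*R
-15281 + z(34) = -15281 + (4 + 5*34) = -15281 + (4 + 170) = -15281 + 174 = -15107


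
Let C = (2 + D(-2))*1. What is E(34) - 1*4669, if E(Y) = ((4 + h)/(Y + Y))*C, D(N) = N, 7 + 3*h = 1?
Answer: -4669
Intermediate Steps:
h = -2 (h = -7/3 + (⅓)*1 = -7/3 + ⅓ = -2)
C = 0 (C = (2 - 2)*1 = 0*1 = 0)
E(Y) = 0 (E(Y) = ((4 - 2)/(Y + Y))*0 = (2/((2*Y)))*0 = (2*(1/(2*Y)))*0 = 0/Y = 0)
E(34) - 1*4669 = 0 - 1*4669 = 0 - 4669 = -4669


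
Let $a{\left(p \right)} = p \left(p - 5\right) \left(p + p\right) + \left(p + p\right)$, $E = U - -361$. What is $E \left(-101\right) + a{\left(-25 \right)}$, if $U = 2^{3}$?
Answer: $-74819$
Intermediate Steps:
$U = 8$
$E = 369$ ($E = 8 - -361 = 8 + 361 = 369$)
$a{\left(p \right)} = 2 p + 2 p^{2} \left(-5 + p\right)$ ($a{\left(p \right)} = p \left(-5 + p\right) 2 p + 2 p = p 2 p \left(-5 + p\right) + 2 p = 2 p^{2} \left(-5 + p\right) + 2 p = 2 p + 2 p^{2} \left(-5 + p\right)$)
$E \left(-101\right) + a{\left(-25 \right)} = 369 \left(-101\right) + 2 \left(-25\right) \left(1 + \left(-25\right)^{2} - -125\right) = -37269 + 2 \left(-25\right) \left(1 + 625 + 125\right) = -37269 + 2 \left(-25\right) 751 = -37269 - 37550 = -74819$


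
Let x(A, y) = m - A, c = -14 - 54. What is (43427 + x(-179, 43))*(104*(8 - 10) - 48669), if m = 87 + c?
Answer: -2132259125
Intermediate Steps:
c = -68
m = 19 (m = 87 - 68 = 19)
x(A, y) = 19 - A
(43427 + x(-179, 43))*(104*(8 - 10) - 48669) = (43427 + (19 - 1*(-179)))*(104*(8 - 10) - 48669) = (43427 + (19 + 179))*(104*(-2) - 48669) = (43427 + 198)*(-208 - 48669) = 43625*(-48877) = -2132259125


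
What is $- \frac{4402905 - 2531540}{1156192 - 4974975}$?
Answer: $\frac{1871365}{3818783} \approx 0.49004$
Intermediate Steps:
$- \frac{4402905 - 2531540}{1156192 - 4974975} = - \frac{1871365}{-3818783} = - \frac{1871365 \left(-1\right)}{3818783} = \left(-1\right) \left(- \frac{1871365}{3818783}\right) = \frac{1871365}{3818783}$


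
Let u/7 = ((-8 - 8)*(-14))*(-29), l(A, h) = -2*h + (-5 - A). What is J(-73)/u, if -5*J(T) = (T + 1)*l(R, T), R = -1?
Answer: -639/14210 ≈ -0.044968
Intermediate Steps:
l(A, h) = -5 - A - 2*h
J(T) = -(1 + T)*(-4 - 2*T)/5 (J(T) = -(T + 1)*(-5 - 1*(-1) - 2*T)/5 = -(1 + T)*(-5 + 1 - 2*T)/5 = -(1 + T)*(-4 - 2*T)/5)
u = -45472 (u = 7*(((-8 - 8)*(-14))*(-29)) = 7*(-16*(-14)*(-29)) = 7*(224*(-29)) = 7*(-6496) = -45472)
J(-73)/u = (2*(1 - 73)*(2 - 73)/5)/(-45472) = ((⅖)*(-72)*(-71))*(-1/45472) = (10224/5)*(-1/45472) = -639/14210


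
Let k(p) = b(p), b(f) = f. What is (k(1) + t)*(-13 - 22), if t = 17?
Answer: -630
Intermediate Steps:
k(p) = p
(k(1) + t)*(-13 - 22) = (1 + 17)*(-13 - 22) = 18*(-35) = -630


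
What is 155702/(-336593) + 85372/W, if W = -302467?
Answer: -75830334430/101808274931 ≈ -0.74483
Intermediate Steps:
155702/(-336593) + 85372/W = 155702/(-336593) + 85372/(-302467) = 155702*(-1/336593) + 85372*(-1/302467) = -155702/336593 - 85372/302467 = -75830334430/101808274931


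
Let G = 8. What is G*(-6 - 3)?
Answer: -72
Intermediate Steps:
G*(-6 - 3) = 8*(-6 - 3) = 8*(-9) = -72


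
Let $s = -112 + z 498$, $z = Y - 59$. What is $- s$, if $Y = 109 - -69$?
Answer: $-59150$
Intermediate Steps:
$Y = 178$ ($Y = 109 + 69 = 178$)
$z = 119$ ($z = 178 - 59 = 119$)
$s = 59150$ ($s = -112 + 119 \cdot 498 = -112 + 59262 = 59150$)
$- s = \left(-1\right) 59150 = -59150$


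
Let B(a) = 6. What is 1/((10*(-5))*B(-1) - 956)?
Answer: -1/1256 ≈ -0.00079618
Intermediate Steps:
1/((10*(-5))*B(-1) - 956) = 1/((10*(-5))*6 - 956) = 1/(-50*6 - 956) = 1/(-300 - 956) = 1/(-1256) = -1/1256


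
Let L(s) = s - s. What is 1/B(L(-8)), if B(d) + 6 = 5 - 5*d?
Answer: -1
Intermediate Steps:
L(s) = 0
B(d) = -1 - 5*d (B(d) = -6 + (5 - 5*d) = -1 - 5*d)
1/B(L(-8)) = 1/(-1 - 5*0) = 1/(-1 + 0) = 1/(-1) = -1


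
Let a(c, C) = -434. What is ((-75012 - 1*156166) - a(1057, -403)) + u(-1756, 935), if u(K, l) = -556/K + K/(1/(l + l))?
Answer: -1542849557/439 ≈ -3.5145e+6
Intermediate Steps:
u(K, l) = -556/K + 2*K*l (u(K, l) = -556/K + K/(1/(2*l)) = -556/K + K/((1/(2*l))) = -556/K + K*(2*l) = -556/K + 2*K*l)
((-75012 - 1*156166) - a(1057, -403)) + u(-1756, 935) = ((-75012 - 1*156166) - 1*(-434)) + (-556/(-1756) + 2*(-1756)*935) = ((-75012 - 156166) + 434) + (-556*(-1/1756) - 3283720) = (-231178 + 434) + (139/439 - 3283720) = -230744 - 1441552941/439 = -1542849557/439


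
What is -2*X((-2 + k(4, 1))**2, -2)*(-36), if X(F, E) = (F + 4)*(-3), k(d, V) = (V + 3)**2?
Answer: -43200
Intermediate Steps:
k(d, V) = (3 + V)**2
X(F, E) = -12 - 3*F (X(F, E) = (4 + F)*(-3) = -12 - 3*F)
-2*X((-2 + k(4, 1))**2, -2)*(-36) = -2*(-12 - 3*(-2 + (3 + 1)**2)**2)*(-36) = -2*(-12 - 3*(-2 + 4**2)**2)*(-36) = -2*(-12 - 3*(-2 + 16)**2)*(-36) = -2*(-12 - 3*14**2)*(-36) = -2*(-12 - 3*196)*(-36) = -2*(-12 - 588)*(-36) = -2*(-600)*(-36) = 1200*(-36) = -43200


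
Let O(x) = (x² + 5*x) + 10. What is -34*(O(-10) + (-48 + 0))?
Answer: -408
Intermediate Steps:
O(x) = 10 + x² + 5*x
-34*(O(-10) + (-48 + 0)) = -34*((10 + (-10)² + 5*(-10)) + (-48 + 0)) = -34*((10 + 100 - 50) - 48) = -34*(60 - 48) = -34*12 = -408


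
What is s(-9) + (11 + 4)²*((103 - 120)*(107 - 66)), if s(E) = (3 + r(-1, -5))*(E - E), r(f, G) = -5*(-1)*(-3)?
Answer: -156825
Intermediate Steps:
r(f, G) = -15 (r(f, G) = 5*(-3) = -15)
s(E) = 0 (s(E) = (3 - 15)*(E - E) = -12*0 = 0)
s(-9) + (11 + 4)²*((103 - 120)*(107 - 66)) = 0 + (11 + 4)²*((103 - 120)*(107 - 66)) = 0 + 15²*(-17*41) = 0 + 225*(-697) = 0 - 156825 = -156825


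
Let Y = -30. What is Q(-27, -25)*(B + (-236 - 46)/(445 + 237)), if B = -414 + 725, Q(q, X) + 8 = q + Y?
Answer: -6884150/341 ≈ -20188.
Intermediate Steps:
Q(q, X) = -38 + q (Q(q, X) = -8 + (q - 30) = -8 + (-30 + q) = -38 + q)
B = 311
Q(-27, -25)*(B + (-236 - 46)/(445 + 237)) = (-38 - 27)*(311 + (-236 - 46)/(445 + 237)) = -65*(311 - 282/682) = -65*(311 - 282*1/682) = -65*(311 - 141/341) = -65*105910/341 = -6884150/341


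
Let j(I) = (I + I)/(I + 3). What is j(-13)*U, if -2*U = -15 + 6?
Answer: 117/10 ≈ 11.700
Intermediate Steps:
j(I) = 2*I/(3 + I) (j(I) = (2*I)/(3 + I) = 2*I/(3 + I))
U = 9/2 (U = -(-15 + 6)/2 = -½*(-9) = 9/2 ≈ 4.5000)
j(-13)*U = (2*(-13)/(3 - 13))*(9/2) = (2*(-13)/(-10))*(9/2) = (2*(-13)*(-⅒))*(9/2) = (13/5)*(9/2) = 117/10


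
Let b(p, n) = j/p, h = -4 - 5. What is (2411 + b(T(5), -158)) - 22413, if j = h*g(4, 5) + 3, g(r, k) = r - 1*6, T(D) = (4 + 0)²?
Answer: -320011/16 ≈ -20001.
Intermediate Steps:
T(D) = 16 (T(D) = 4² = 16)
h = -9
g(r, k) = -6 + r (g(r, k) = r - 6 = -6 + r)
j = 21 (j = -9*(-6 + 4) + 3 = -9*(-2) + 3 = 18 + 3 = 21)
b(p, n) = 21/p
(2411 + b(T(5), -158)) - 22413 = (2411 + 21/16) - 22413 = 38597/16 - 22413 = -320011/16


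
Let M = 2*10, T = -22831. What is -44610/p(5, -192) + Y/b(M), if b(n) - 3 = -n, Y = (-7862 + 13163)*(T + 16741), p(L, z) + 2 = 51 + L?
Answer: 290421415/153 ≈ 1.8982e+6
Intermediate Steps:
p(L, z) = 49 + L (p(L, z) = -2 + (51 + L) = 49 + L)
Y = -32283090 (Y = (-7862 + 13163)*(-22831 + 16741) = 5301*(-6090) = -32283090)
M = 20
b(n) = 3 - n
-44610/p(5, -192) + Y/b(M) = -44610/(49 + 5) - 32283090/(3 - 1*20) = -44610/54 - 32283090/(3 - 20) = -44610*1/54 - 32283090/(-17) = -7435/9 - 32283090*(-1/17) = -7435/9 + 32283090/17 = 290421415/153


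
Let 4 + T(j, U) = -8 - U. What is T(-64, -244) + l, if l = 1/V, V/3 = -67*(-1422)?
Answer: 66310705/285822 ≈ 232.00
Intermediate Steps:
V = 285822 (V = 3*(-67*(-1422)) = 3*95274 = 285822)
T(j, U) = -12 - U (T(j, U) = -4 + (-8 - U) = -12 - U)
l = 1/285822 ≈ 3.4987e-6
T(-64, -244) + l = (-12 - 1*(-244)) + 1/285822 = (-12 + 244) + 1/285822 = 232 + 1/285822 = 66310705/285822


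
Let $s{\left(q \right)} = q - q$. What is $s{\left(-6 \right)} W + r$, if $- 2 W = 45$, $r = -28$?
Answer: $-28$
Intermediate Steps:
$W = - \frac{45}{2}$ ($W = \left(- \frac{1}{2}\right) 45 = - \frac{45}{2} \approx -22.5$)
$s{\left(q \right)} = 0$
$s{\left(-6 \right)} W + r = 0 \left(- \frac{45}{2}\right) - 28 = 0 - 28 = -28$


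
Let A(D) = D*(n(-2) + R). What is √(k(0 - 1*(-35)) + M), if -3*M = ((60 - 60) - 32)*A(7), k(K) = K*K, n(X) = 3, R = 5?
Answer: √16401/3 ≈ 42.689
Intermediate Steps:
A(D) = 8*D (A(D) = D*(3 + 5) = D*8 = 8*D)
k(K) = K²
M = 1792/3 (M = -((60 - 60) - 32)*8*7/3 = -(0 - 32)*56/3 = -(-32)*56/3 = -⅓*(-1792) = 1792/3 ≈ 597.33)
√(k(0 - 1*(-35)) + M) = √((0 - 1*(-35))² + 1792/3) = √((0 + 35)² + 1792/3) = √(35² + 1792/3) = √(1225 + 1792/3) = √(5467/3) = √16401/3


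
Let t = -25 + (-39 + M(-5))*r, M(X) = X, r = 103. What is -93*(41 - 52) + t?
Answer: -3534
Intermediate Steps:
t = -4557 (t = -25 + (-39 - 5)*103 = -25 - 44*103 = -25 - 4532 = -4557)
-93*(41 - 52) + t = -93*(41 - 52) - 4557 = -93*(-11) - 4557 = 1023 - 4557 = -3534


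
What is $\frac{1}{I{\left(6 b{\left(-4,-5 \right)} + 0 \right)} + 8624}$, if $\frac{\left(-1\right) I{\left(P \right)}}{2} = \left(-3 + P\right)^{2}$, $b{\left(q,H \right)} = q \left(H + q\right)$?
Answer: $- \frac{1}{82114} \approx -1.2178 \cdot 10^{-5}$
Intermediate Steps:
$I{\left(P \right)} = - 2 \left(-3 + P\right)^{2}$
$\frac{1}{I{\left(6 b{\left(-4,-5 \right)} + 0 \right)} + 8624} = \frac{1}{- 2 \left(-3 + \left(6 \left(- 4 \left(-5 - 4\right)\right) + 0\right)\right)^{2} + 8624} = \frac{1}{- 2 \left(-3 + \left(6 \left(\left(-4\right) \left(-9\right)\right) + 0\right)\right)^{2} + 8624} = \frac{1}{- 2 \left(-3 + \left(6 \cdot 36 + 0\right)\right)^{2} + 8624} = \frac{1}{- 2 \left(-3 + \left(216 + 0\right)\right)^{2} + 8624} = \frac{1}{- 2 \left(-3 + 216\right)^{2} + 8624} = \frac{1}{- 2 \cdot 213^{2} + 8624} = \frac{1}{\left(-2\right) 45369 + 8624} = \frac{1}{-90738 + 8624} = \frac{1}{-82114} = - \frac{1}{82114}$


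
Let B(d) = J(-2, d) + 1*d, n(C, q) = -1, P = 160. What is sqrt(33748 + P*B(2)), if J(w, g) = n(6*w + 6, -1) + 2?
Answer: 2*sqrt(8557) ≈ 185.01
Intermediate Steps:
J(w, g) = 1 (J(w, g) = -1 + 2 = 1)
B(d) = 1 + d (B(d) = 1 + 1*d = 1 + d)
sqrt(33748 + P*B(2)) = sqrt(33748 + 160*(1 + 2)) = sqrt(33748 + 160*3) = sqrt(33748 + 480) = sqrt(34228) = 2*sqrt(8557)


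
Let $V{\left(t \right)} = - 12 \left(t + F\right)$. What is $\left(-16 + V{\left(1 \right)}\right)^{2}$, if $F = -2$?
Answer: $16$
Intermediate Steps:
$V{\left(t \right)} = 24 - 12 t$ ($V{\left(t \right)} = - 12 \left(t - 2\right) = - 12 \left(-2 + t\right) = 24 - 12 t$)
$\left(-16 + V{\left(1 \right)}\right)^{2} = \left(-16 + \left(24 - 12\right)\right)^{2} = \left(-16 + 12\right)^{2} = \left(-4\right)^{2} = 16$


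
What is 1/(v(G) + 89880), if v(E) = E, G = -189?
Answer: 1/89691 ≈ 1.1149e-5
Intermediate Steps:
1/(v(G) + 89880) = 1/(-189 + 89880) = 1/89691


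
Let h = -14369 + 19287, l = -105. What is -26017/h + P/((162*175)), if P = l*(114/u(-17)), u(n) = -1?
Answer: -1077323/221310 ≈ -4.8679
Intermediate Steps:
h = 4918
P = 11970 (P = -11970/(-1) = -11970*(-1) = -105*(-114) = 11970)
-26017/h + P/((162*175)) = -26017/4918 + 11970/((162*175)) = -26017*1/4918 + 11970/28350 = -26017/4918 + 11970*(1/28350) = -26017/4918 + 19/45 = -1077323/221310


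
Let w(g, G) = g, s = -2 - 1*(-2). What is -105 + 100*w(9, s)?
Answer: 795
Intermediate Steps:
s = 0 (s = -2 + 2 = 0)
-105 + 100*w(9, s) = -105 + 100*9 = -105 + 900 = 795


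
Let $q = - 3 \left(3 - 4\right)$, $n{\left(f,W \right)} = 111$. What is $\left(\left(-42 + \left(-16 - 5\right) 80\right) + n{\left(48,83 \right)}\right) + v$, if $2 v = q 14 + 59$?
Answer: $- \frac{3121}{2} \approx -1560.5$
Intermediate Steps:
$q = 3$ ($q = \left(-3\right) \left(-1\right) = 3$)
$v = \frac{101}{2}$ ($v = \frac{3 \cdot 14 + 59}{2} = \frac{42 + 59}{2} = \frac{1}{2} \cdot 101 = \frac{101}{2} \approx 50.5$)
$\left(\left(-42 + \left(-16 - 5\right) 80\right) + n{\left(48,83 \right)}\right) + v = \left(\left(-42 + \left(-16 - 5\right) 80\right) + 111\right) + \frac{101}{2} = \left(\left(-42 - 1680\right) + 111\right) + \frac{101}{2} = \left(-1722 + 111\right) + \frac{101}{2} = -1611 + \frac{101}{2} = - \frac{3121}{2}$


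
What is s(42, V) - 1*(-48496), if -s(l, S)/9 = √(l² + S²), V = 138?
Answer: 48496 - 918*√2 ≈ 47198.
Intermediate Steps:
s(l, S) = -9*√(S² + l²) (s(l, S) = -9*√(l² + S²) = -9*√(S² + l²))
s(42, V) - 1*(-48496) = -9*√(138² + 42²) - 1*(-48496) = -9*√(19044 + 1764) + 48496 = -918*√2 + 48496 = 48496 - 918*√2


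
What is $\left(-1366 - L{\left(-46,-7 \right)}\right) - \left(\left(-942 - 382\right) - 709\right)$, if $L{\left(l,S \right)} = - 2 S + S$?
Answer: $660$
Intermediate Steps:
$L{\left(l,S \right)} = - S$
$\left(-1366 - L{\left(-46,-7 \right)}\right) - \left(\left(-942 - 382\right) - 709\right) = \left(-1366 - \left(-1\right) \left(-7\right)\right) - \left(\left(-942 - 382\right) - 709\right) = \left(-1366 - 7\right) - \left(-1324 - 709\right) = \left(-1366 - 7\right) - -2033 = -1373 + 2033 = 660$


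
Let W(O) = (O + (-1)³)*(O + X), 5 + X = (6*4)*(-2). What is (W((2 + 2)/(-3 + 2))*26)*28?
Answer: 207480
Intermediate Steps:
X = -53 (X = -5 + (6*4)*(-2) = -5 + 24*(-2) = -5 - 48 = -53)
W(O) = (-1 + O)*(-53 + O) (W(O) = (O + (-1)³)*(O - 53) = (O - 1)*(-53 + O) = (-1 + O)*(-53 + O))
(W((2 + 2)/(-3 + 2))*26)*28 = ((53 + ((2 + 2)/(-3 + 2))² - 54*(2 + 2)/(-3 + 2))*26)*28 = ((53 + (4/(-1))² - 216/(-1))*26)*28 = ((53 + (4*(-1))² - 216*(-1))*26)*28 = ((53 + (-4)² - 54*(-4))*26)*28 = ((53 + 16 + 216)*26)*28 = (285*26)*28 = 7410*28 = 207480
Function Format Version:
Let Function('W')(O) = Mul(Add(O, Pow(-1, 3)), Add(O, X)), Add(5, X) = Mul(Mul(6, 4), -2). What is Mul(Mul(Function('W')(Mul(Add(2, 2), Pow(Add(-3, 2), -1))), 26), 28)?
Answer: 207480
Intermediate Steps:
X = -53 (X = Add(-5, Mul(Mul(6, 4), -2)) = Add(-5, Mul(24, -2)) = Add(-5, -48) = -53)
Function('W')(O) = Mul(Add(-1, O), Add(-53, O)) (Function('W')(O) = Mul(Add(O, Pow(-1, 3)), Add(O, -53)) = Mul(Add(O, -1), Add(-53, O)) = Mul(Add(-1, O), Add(-53, O)))
Mul(Mul(Function('W')(Mul(Add(2, 2), Pow(Add(-3, 2), -1))), 26), 28) = Mul(Mul(Add(53, Pow(Mul(Add(2, 2), Pow(Add(-3, 2), -1)), 2), Mul(-54, Mul(Add(2, 2), Pow(Add(-3, 2), -1)))), 26), 28) = Mul(Mul(Add(53, Pow(Mul(4, Pow(-1, -1)), 2), Mul(-54, Mul(4, Pow(-1, -1)))), 26), 28) = Mul(Mul(Add(53, Pow(Mul(4, -1), 2), Mul(-54, Mul(4, -1))), 26), 28) = Mul(Mul(Add(53, Pow(-4, 2), Mul(-54, -4)), 26), 28) = Mul(Mul(Add(53, 16, 216), 26), 28) = Mul(Mul(285, 26), 28) = Mul(7410, 28) = 207480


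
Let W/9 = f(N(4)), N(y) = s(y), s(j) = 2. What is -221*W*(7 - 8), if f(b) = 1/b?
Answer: 1989/2 ≈ 994.50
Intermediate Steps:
N(y) = 2
W = 9/2 ≈ 4.5000
-221*W*(7 - 8) = -1989*(7 - 8)/2 = -1989*(-1)/2 = -221*(-9/2) = 1989/2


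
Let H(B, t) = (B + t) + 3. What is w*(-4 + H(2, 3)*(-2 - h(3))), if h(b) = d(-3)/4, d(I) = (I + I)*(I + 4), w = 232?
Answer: -1856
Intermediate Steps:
d(I) = 2*I*(4 + I) (d(I) = (2*I)*(4 + I) = 2*I*(4 + I))
h(b) = -3/2 (h(b) = (2*(-3)*(4 - 3))/4 = (2*(-3)*1)*(1/4) = -6*1/4 = -3/2)
H(B, t) = 3 + B + t
w*(-4 + H(2, 3)*(-2 - h(3))) = 232*(-4 + (3 + 2 + 3)*(-2 - 1*(-3/2))) = 232*(-4 + 8*(-2 + 3/2)) = 232*(-4 + 8*(-1/2)) = 232*(-4 - 4) = 232*(-8) = -1856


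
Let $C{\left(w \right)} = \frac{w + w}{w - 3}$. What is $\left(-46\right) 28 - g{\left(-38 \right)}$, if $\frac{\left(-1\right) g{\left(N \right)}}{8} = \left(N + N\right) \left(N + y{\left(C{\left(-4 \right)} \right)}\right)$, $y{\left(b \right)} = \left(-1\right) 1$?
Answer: $22424$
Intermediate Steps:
$C{\left(w \right)} = \frac{2 w}{-3 + w}$
$y{\left(b \right)} = -1$
$g{\left(N \right)} = - 16 N \left(-1 + N\right)$ ($g{\left(N \right)} = - 8 \left(N + N\right) \left(N - 1\right) = - 8 \cdot 2 N \left(-1 + N\right) = - 16 N \left(-1 + N\right)$)
$\left(-46\right) 28 - g{\left(-38 \right)} = \left(-46\right) 28 - 16 \left(-38\right) \left(1 - -38\right) = -1288 - 16 \left(-38\right) \left(1 + 38\right) = -1288 - 16 \left(-38\right) 39 = -1288 - -23712 = -1288 + 23712 = 22424$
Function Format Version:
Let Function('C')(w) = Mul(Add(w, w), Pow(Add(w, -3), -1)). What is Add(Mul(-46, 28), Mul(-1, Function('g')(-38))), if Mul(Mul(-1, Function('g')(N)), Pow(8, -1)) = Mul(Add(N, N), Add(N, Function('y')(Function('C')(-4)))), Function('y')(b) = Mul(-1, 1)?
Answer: 22424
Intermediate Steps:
Function('C')(w) = Mul(2, w, Pow(Add(-3, w), -1)) (Function('C')(w) = Mul(Mul(2, w), Pow(Add(-3, w), -1)) = Mul(2, w, Pow(Add(-3, w), -1)))
Function('y')(b) = -1
Function('g')(N) = Mul(-16, N, Add(-1, N)) (Function('g')(N) = Mul(-8, Mul(Add(N, N), Add(N, -1))) = Mul(-8, Mul(Mul(2, N), Add(-1, N))) = Mul(-8, Mul(2, N, Add(-1, N))) = Mul(-16, N, Add(-1, N)))
Add(Mul(-46, 28), Mul(-1, Function('g')(-38))) = Add(Mul(-46, 28), Mul(-1, Mul(16, -38, Add(1, Mul(-1, -38))))) = Add(-1288, Mul(-1, Mul(16, -38, Add(1, 38)))) = Add(-1288, Mul(-1, Mul(16, -38, 39))) = Add(-1288, Mul(-1, -23712)) = Add(-1288, 23712) = 22424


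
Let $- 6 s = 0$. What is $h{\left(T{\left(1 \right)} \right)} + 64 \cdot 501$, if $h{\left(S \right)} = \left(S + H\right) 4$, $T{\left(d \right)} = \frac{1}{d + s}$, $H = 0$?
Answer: $32068$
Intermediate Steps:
$s = 0$ ($s = \left(- \frac{1}{6}\right) 0 = 0$)
$T{\left(d \right)} = \frac{1}{d}$ ($T{\left(d \right)} = \frac{1}{d + 0} = \frac{1}{d}$)
$h{\left(S \right)} = 4 S$ ($h{\left(S \right)} = \left(S + 0\right) 4 = S 4 = 4 S$)
$h{\left(T{\left(1 \right)} \right)} + 64 \cdot 501 = \frac{4}{1} + 64 \cdot 501 = 4 \cdot 1 + 32064 = 4 + 32064 = 32068$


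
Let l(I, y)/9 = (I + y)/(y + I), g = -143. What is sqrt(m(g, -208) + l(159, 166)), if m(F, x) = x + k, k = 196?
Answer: I*sqrt(3) ≈ 1.732*I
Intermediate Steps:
l(I, y) = 9 (l(I, y) = 9*((I + y)/(y + I)) = 9*((I + y)/(I + y)) = 9*1 = 9)
m(F, x) = 196 + x (m(F, x) = x + 196 = 196 + x)
sqrt(m(g, -208) + l(159, 166)) = sqrt((196 - 208) + 9) = sqrt(-12 + 9) = sqrt(-3) = I*sqrt(3)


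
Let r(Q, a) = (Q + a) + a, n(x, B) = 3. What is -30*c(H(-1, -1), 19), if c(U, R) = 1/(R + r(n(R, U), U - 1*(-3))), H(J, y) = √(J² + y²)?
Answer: -105/97 + 15*√2/194 ≈ -0.97313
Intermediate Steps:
r(Q, a) = Q + 2*a
c(U, R) = 1/(9 + R + 2*U) (c(U, R) = 1/(R + (3 + 2*(U - 1*(-3)))) = 1/(R + (3 + 2*(U + 3))) = 1/(R + (3 + 2*(3 + U))) = 1/(R + (3 + (6 + 2*U))) = 1/(R + (9 + 2*U)) = 1/(9 + R + 2*U))
-30*c(H(-1, -1), 19) = -30/(9 + 19 + 2*√((-1)² + (-1)²)) = -30/(9 + 19 + 2*√(1 + 1)) = -30/(9 + 19 + 2*√2) = -30/(28 + 2*√2)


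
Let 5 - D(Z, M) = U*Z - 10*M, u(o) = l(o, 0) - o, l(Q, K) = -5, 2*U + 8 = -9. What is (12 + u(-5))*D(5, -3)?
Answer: 210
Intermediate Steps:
U = -17/2 (U = -4 + (1/2)*(-9) = -4 - 9/2 = -17/2 ≈ -8.5000)
u(o) = -5 - o
D(Z, M) = 5 + 10*M + 17*Z/2 (D(Z, M) = 5 - (-17*Z/2 - 10*M) = 5 - (-10*M - 17*Z/2) = 5 + (10*M + 17*Z/2) = 5 + 10*M + 17*Z/2)
(12 + u(-5))*D(5, -3) = (12 + (-5 - 1*(-5)))*(5 + 10*(-3) + (17/2)*5) = (12 + (-5 + 5))*(5 - 30 + 85/2) = (12 + 0)*(35/2) = 12*(35/2) = 210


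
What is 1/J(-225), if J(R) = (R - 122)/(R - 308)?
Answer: 533/347 ≈ 1.5360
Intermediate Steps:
J(R) = (-122 + R)/(-308 + R)
1/J(-225) = 1/((-122 - 225)/(-308 - 225)) = 1/(-347/(-533)) = 1/(-1/533*(-347)) = 1/(347/533) = 533/347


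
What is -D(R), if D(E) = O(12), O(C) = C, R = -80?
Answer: -12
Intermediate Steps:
D(E) = 12
-D(R) = -1*12 = -12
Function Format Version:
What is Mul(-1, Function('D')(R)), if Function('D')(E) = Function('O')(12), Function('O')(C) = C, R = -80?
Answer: -12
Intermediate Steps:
Function('D')(E) = 12
Mul(-1, Function('D')(R)) = Mul(-1, 12) = -12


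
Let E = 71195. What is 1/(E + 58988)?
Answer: 1/130183 ≈ 7.6815e-6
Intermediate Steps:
1/(E + 58988) = 1/(71195 + 58988) = 1/130183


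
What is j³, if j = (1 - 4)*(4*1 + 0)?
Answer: -1728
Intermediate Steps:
j = -12 (j = -3*(4 + 0) = -3*4 = -12)
j³ = (-12)³ = -1728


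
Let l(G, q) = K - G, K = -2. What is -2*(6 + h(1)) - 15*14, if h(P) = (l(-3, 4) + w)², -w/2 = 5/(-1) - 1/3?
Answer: -4448/9 ≈ -494.22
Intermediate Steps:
w = 32/3 (w = -2*(5/(-1) - 1/3) = -2*(5*(-1) - 1*⅓) = -2*(-5 - ⅓) = -2*(-16/3) = 32/3 ≈ 10.667)
l(G, q) = -2 - G
h(P) = 1225/9 (h(P) = ((-2 - 1*(-3)) + 32/3)² = ((-2 + 3) + 32/3)² = (1 + 32/3)² = (35/3)² = 1225/9)
-2*(6 + h(1)) - 15*14 = -2*(6 + 1225/9) - 15*14 = -2*1279/9 - 210 = -2558/9 - 210 = -4448/9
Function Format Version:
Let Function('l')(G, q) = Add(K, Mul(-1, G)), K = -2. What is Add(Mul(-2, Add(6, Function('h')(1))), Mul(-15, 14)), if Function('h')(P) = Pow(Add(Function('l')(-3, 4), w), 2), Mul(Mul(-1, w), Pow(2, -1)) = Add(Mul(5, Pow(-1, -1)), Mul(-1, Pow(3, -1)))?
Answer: Rational(-4448, 9) ≈ -494.22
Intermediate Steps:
w = Rational(32, 3) (w = Mul(-2, Add(Mul(5, Pow(-1, -1)), Mul(-1, Pow(3, -1)))) = Mul(-2, Add(Mul(5, -1), Mul(-1, Rational(1, 3)))) = Mul(-2, Add(-5, Rational(-1, 3))) = Mul(-2, Rational(-16, 3)) = Rational(32, 3) ≈ 10.667)
Function('l')(G, q) = Add(-2, Mul(-1, G))
Function('h')(P) = Rational(1225, 9) (Function('h')(P) = Pow(Add(Add(-2, Mul(-1, -3)), Rational(32, 3)), 2) = Pow(Add(Add(-2, 3), Rational(32, 3)), 2) = Pow(Add(1, Rational(32, 3)), 2) = Pow(Rational(35, 3), 2) = Rational(1225, 9))
Add(Mul(-2, Add(6, Function('h')(1))), Mul(-15, 14)) = Add(Mul(-2, Add(6, Rational(1225, 9))), Mul(-15, 14)) = Add(Mul(-2, Rational(1279, 9)), -210) = Add(Rational(-2558, 9), -210) = Rational(-4448, 9)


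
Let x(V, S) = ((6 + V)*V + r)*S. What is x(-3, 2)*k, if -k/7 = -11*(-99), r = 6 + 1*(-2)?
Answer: 76230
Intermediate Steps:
r = 4 (r = 6 - 2 = 4)
k = -7623 (k = -(-77)*(-99) = -7*1089 = -7623)
x(V, S) = S*(4 + V*(6 + V)) (x(V, S) = ((6 + V)*V + 4)*S = (V*(6 + V) + 4)*S = (4 + V*(6 + V))*S = S*(4 + V*(6 + V)))
x(-3, 2)*k = (2*(4 + (-3)² + 6*(-3)))*(-7623) = (2*(4 + 9 - 18))*(-7623) = (2*(-5))*(-7623) = -10*(-7623) = 76230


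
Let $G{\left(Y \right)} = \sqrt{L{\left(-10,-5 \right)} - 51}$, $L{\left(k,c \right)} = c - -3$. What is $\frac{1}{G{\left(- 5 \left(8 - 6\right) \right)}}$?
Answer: $- \frac{i \sqrt{53}}{53} \approx - 0.13736 i$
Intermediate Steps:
$L{\left(k,c \right)} = 3 + c$ ($L{\left(k,c \right)} = c + 3 = 3 + c$)
$G{\left(Y \right)} = i \sqrt{53}$ ($G{\left(Y \right)} = \sqrt{\left(3 - 5\right) - 51} = \sqrt{-2 - 51} = \sqrt{-53} = i \sqrt{53}$)
$\frac{1}{G{\left(- 5 \left(8 - 6\right) \right)}} = \frac{1}{i \sqrt{53}} = - \frac{i \sqrt{53}}{53}$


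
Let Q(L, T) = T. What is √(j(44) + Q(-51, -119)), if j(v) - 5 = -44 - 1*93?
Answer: I*√251 ≈ 15.843*I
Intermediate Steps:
j(v) = -132 (j(v) = 5 + (-44 - 1*93) = 5 + (-44 - 93) = 5 - 137 = -132)
√(j(44) + Q(-51, -119)) = √(-132 - 119) = √(-251) = I*√251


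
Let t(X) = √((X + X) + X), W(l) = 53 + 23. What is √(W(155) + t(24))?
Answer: √(76 + 6*√2) ≈ 9.1916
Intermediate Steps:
W(l) = 76
t(X) = √3*√X (t(X) = √(2*X + X) = √(3*X) = √3*√X)
√(W(155) + t(24)) = √(76 + √3*√24) = √(76 + √3*(2*√6)) = √(76 + 6*√2)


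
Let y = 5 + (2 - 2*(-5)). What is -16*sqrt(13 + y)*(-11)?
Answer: 176*sqrt(30) ≈ 963.99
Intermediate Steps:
y = 17 (y = 5 + (2 + 10) = 5 + 12 = 17)
-16*sqrt(13 + y)*(-11) = -16*sqrt(13 + 17)*(-11) = -16*sqrt(30)*(-11) = 176*sqrt(30)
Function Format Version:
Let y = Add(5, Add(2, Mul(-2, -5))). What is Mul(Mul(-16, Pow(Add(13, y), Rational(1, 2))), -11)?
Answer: Mul(176, Pow(30, Rational(1, 2))) ≈ 963.99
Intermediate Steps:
y = 17 (y = Add(5, Add(2, 10)) = Add(5, 12) = 17)
Mul(Mul(-16, Pow(Add(13, y), Rational(1, 2))), -11) = Mul(Mul(-16, Pow(Add(13, 17), Rational(1, 2))), -11) = Mul(Mul(-16, Pow(30, Rational(1, 2))), -11) = Mul(176, Pow(30, Rational(1, 2)))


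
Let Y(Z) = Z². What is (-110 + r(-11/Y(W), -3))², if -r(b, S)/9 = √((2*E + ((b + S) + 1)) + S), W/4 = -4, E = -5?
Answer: 2785669/256 + 495*I*√3851/4 ≈ 10882.0 + 7679.5*I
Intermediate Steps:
W = -16 (W = 4*(-4) = -16)
r(b, S) = -9*√(-9 + b + 2*S) (r(b, S) = -9*√((2*(-5) + ((b + S) + 1)) + S) = -9*√((-10 + ((S + b) + 1)) + S) = -9*√((-10 + (1 + S + b)) + S) = -9*√((-9 + S + b) + S) = -9*√(-9 + b + 2*S))
(-110 + r(-11/Y(W), -3))² = (-110 - 9*√(-9 - 11/((-16)²) + 2*(-3)))² = (-110 - 9*√(-9 - 11/256 - 6))² = (-110 - 9*I*√3851/16)²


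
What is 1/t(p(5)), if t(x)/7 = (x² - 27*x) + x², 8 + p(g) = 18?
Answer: -1/490 ≈ -0.0020408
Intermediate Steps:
p(g) = 10 (p(g) = -8 + 18 = 10)
t(x) = -189*x + 14*x² (t(x) = 7*((x² - 27*x) + x²) = 7*(-27*x + 2*x²) = -189*x + 14*x²)
1/t(p(5)) = 1/(7*10*(-27 + 2*10)) = 1/(7*10*(-27 + 20)) = 1/(7*10*(-7)) = 1/(-490) = -1/490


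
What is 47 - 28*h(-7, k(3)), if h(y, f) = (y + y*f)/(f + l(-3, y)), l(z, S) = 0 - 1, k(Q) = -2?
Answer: 337/3 ≈ 112.33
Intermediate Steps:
l(z, S) = -1
h(y, f) = (y + f*y)/(-1 + f) (h(y, f) = (y + y*f)/(f - 1) = (y + f*y)/(-1 + f))
47 - 28*h(-7, k(3)) = 47 - (-196)*(1 - 2)/(-1 - 2) = 47 - (-196)*(-1)/(-3) = 47 - (-196)*(-1)*(-1)/3 = 47 - 28*(-7/3) = 47 + 196/3 = 337/3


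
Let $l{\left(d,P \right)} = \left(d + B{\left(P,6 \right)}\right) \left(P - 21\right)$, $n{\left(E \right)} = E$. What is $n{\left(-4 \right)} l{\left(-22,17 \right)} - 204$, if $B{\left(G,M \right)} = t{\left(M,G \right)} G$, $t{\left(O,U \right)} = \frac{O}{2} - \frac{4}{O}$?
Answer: $\frac{236}{3} \approx 78.667$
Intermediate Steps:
$t{\left(O,U \right)} = \frac{O}{2} - \frac{4}{O}$ ($t{\left(O,U \right)} = O \frac{1}{2} - \frac{4}{O} = \frac{O}{2} - \frac{4}{O}$)
$B{\left(G,M \right)} = G \left(\frac{M}{2} - \frac{4}{M}\right)$ ($B{\left(G,M \right)} = \left(\frac{M}{2} - \frac{4}{M}\right) G = G \left(\frac{M}{2} - \frac{4}{M}\right)$)
$l{\left(d,P \right)} = \left(-21 + P\right) \left(d + \frac{7 P}{3}\right)$ ($l{\left(d,P \right)} = \left(d + \frac{P \left(-8 + 6^{2}\right)}{2 \cdot 6}\right) \left(P - 21\right) = \left(d + \frac{1}{2} P \frac{1}{6} \left(-8 + 36\right)\right) \left(-21 + P\right) = \left(d + \frac{1}{2} P \frac{1}{6} \cdot 28\right) \left(-21 + P\right) = \left(d + \frac{7 P}{3}\right) \left(-21 + P\right) = \left(-21 + P\right) \left(d + \frac{7 P}{3}\right)$)
$n{\left(-4 \right)} l{\left(-22,17 \right)} - 204 = - 4 \left(\left(-49\right) 17 - -462 + \frac{7 \cdot 17^{2}}{3} + 17 \left(-22\right)\right) - 204 = - 4 \left(-833 + 462 + \frac{7}{3} \cdot 289 - 374\right) - 204 = - 4 \left(-833 + 462 + \frac{2023}{3} - 374\right) - 204 = \left(-4\right) \left(- \frac{212}{3}\right) - 204 = \frac{848}{3} - 204 = \frac{236}{3}$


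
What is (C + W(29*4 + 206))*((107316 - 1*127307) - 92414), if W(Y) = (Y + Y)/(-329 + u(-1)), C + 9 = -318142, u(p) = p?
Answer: 1180145422997/33 ≈ 3.5762e+10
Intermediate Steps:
C = -318151 (C = -9 - 318142 = -318151)
W(Y) = -Y/165 (W(Y) = (Y + Y)/(-329 - 1) = (2*Y)/(-330) = (2*Y)*(-1/330) = -Y/165)
(C + W(29*4 + 206))*((107316 - 1*127307) - 92414) = (-318151 - (29*4 + 206)/165)*((107316 - 1*127307) - 92414) = (-318151 - (116 + 206)/165)*((107316 - 127307) - 92414) = (-318151 - 1/165*322)*(-19991 - 92414) = (-318151 - 322/165)*(-112405) = -52495237/165*(-112405) = 1180145422997/33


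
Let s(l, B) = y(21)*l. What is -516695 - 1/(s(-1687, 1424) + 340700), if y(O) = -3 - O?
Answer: -196957933661/381188 ≈ -5.1670e+5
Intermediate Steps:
s(l, B) = -24*l (s(l, B) = (-3 - 1*21)*l = (-3 - 21)*l = -24*l)
-516695 - 1/(s(-1687, 1424) + 340700) = -516695 - 1/(-24*(-1687) + 340700) = -516695 - 1/(40488 + 340700) = -516695 - 1/381188 = -196957933661/381188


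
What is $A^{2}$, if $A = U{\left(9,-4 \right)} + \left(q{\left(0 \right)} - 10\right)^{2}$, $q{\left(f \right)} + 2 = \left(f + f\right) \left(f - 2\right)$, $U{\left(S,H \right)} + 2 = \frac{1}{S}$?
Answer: $\frac{1635841}{81} \approx 20196.0$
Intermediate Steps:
$U{\left(S,H \right)} = -2 + \frac{1}{S}$
$q{\left(f \right)} = -2 + 2 f \left(-2 + f\right)$ ($q{\left(f \right)} = -2 + \left(f + f\right) \left(f - 2\right) = -2 + 2 f \left(-2 + f\right)$)
$A = \frac{1279}{9}$ ($A = \left(-2 + \frac{1}{9}\right) + \left(\left(-2 - 0 + 2 \cdot 0^{2}\right) - 10\right)^{2} = \left(-2 + \frac{1}{9}\right) + \left(\left(-2 + 0 + 2 \cdot 0\right) - 10\right)^{2} = - \frac{17}{9} + \left(\left(-2 + 0 + 0\right) - 10\right)^{2} = - \frac{17}{9} + \left(-2 - 10\right)^{2} = - \frac{17}{9} + \left(-12\right)^{2} = - \frac{17}{9} + 144 = \frac{1279}{9} \approx 142.11$)
$A^{2} = \left(\frac{1279}{9}\right)^{2} = \frac{1635841}{81}$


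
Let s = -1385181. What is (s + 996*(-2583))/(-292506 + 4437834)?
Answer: -439761/460592 ≈ -0.95477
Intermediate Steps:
(s + 996*(-2583))/(-292506 + 4437834) = (-1385181 + 996*(-2583))/(-292506 + 4437834) = (-1385181 - 2572668)/4145328 = -3957849*1/4145328 = -439761/460592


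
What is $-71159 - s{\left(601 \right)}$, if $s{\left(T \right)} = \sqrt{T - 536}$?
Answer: $-71159 - \sqrt{65} \approx -71167.0$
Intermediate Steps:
$s{\left(T \right)} = \sqrt{-536 + T}$
$-71159 - s{\left(601 \right)} = -71159 - \sqrt{-536 + 601} = -71159 - \sqrt{65}$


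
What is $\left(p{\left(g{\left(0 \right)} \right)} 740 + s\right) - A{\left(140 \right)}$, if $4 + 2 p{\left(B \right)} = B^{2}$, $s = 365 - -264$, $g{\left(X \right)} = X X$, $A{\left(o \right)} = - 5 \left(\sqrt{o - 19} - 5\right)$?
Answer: $-821$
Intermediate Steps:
$A{\left(o \right)} = 25 - 5 \sqrt{-19 + o}$ ($A{\left(o \right)} = - 5 \left(\sqrt{-19 + o} - 5\right) = - 5 \left(-5 + \sqrt{-19 + o}\right) = 25 - 5 \sqrt{-19 + o}$)
$g{\left(X \right)} = X^{2}$
$s = 629$ ($s = 365 + 264 = 629$)
$p{\left(B \right)} = -2 + \frac{B^{2}}{2}$
$\left(p{\left(g{\left(0 \right)} \right)} 740 + s\right) - A{\left(140 \right)} = \left(\left(-2 + \frac{\left(0^{2}\right)^{2}}{2}\right) 740 + 629\right) - \left(25 - 5 \sqrt{-19 + 140}\right) = \left(\left(-2 + \frac{0^{2}}{2}\right) 740 + 629\right) - \left(25 - 5 \sqrt{121}\right) = \left(\left(-2 + \frac{1}{2} \cdot 0\right) 740 + 629\right) - \left(25 - 55\right) = \left(\left(-2 + 0\right) 740 + 629\right) - \left(25 - 55\right) = \left(\left(-2\right) 740 + 629\right) - -30 = \left(-1480 + 629\right) + 30 = -851 + 30 = -821$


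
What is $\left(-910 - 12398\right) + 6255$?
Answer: $-7053$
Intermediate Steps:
$\left(-910 - 12398\right) + 6255 = -13308 + 6255 = -7053$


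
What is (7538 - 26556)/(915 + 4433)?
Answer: -9509/2674 ≈ -3.5561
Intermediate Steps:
(7538 - 26556)/(915 + 4433) = -19018/5348 = -19018*1/5348 = -9509/2674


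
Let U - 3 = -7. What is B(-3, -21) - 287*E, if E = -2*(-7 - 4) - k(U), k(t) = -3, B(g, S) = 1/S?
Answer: -150676/21 ≈ -7175.0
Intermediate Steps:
U = -4 (U = 3 - 7 = -4)
E = 25 (E = -2*(-7 - 4) - 1*(-3) = -2*(-11) + 3 = 22 + 3 = 25)
B(-3, -21) - 287*E = 1/(-21) - 287*25 = -1/21 - 7175 = -150676/21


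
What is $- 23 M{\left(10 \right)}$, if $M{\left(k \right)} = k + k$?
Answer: $-460$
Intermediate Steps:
$M{\left(k \right)} = 2 k$
$- 23 M{\left(10 \right)} = - 23 \cdot 2 \cdot 10 = \left(-23\right) 20 = -460$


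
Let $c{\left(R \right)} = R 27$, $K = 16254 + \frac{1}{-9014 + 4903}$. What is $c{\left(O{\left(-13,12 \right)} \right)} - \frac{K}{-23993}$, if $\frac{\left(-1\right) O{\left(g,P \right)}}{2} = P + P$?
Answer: $- \frac{127764428815}{98635223} \approx -1295.3$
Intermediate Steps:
$O{\left(g,P \right)} = - 4 P$ ($O{\left(g,P \right)} = - 2 \left(P + P\right) = - 2 \cdot 2 P = - 4 P$)
$K = \frac{66820193}{4111}$ ($K = 16254 + \frac{1}{-4111} = 16254 - \frac{1}{4111} = \frac{66820193}{4111} \approx 16254.0$)
$c{\left(R \right)} = 27 R$
$c{\left(O{\left(-13,12 \right)} \right)} - \frac{K}{-23993} = 27 \left(\left(-4\right) 12\right) - \frac{66820193}{4111 \left(-23993\right)} = 27 \left(-48\right) - \frac{66820193}{4111} \left(- \frac{1}{23993}\right) = -1296 - - \frac{66820193}{98635223} = -1296 + \frac{66820193}{98635223} = - \frac{127764428815}{98635223}$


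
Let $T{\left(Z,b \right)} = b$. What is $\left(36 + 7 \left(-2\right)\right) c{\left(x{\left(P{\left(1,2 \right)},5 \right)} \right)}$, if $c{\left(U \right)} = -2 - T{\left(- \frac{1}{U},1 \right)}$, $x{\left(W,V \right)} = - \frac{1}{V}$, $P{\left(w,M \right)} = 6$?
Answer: $-66$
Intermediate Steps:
$c{\left(U \right)} = -3$ ($c{\left(U \right)} = -2 - 1 = -3$)
$\left(36 + 7 \left(-2\right)\right) c{\left(x{\left(P{\left(1,2 \right)},5 \right)} \right)} = \left(36 + 7 \left(-2\right)\right) \left(-3\right) = \left(36 - 14\right) \left(-3\right) = 22 \left(-3\right) = -66$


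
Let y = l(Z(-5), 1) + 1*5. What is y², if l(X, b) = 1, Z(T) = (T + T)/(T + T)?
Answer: 36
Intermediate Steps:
Z(T) = 1 (Z(T) = (2*T)/((2*T)) = (2*T)*(1/(2*T)) = 1)
y = 6 (y = 1 + 1*5 = 1 + 5 = 6)
y² = 6² = 36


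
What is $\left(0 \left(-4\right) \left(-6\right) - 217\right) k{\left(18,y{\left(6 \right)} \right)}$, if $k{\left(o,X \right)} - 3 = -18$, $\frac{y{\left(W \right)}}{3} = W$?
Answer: $3255$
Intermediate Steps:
$y{\left(W \right)} = 3 W$
$k{\left(o,X \right)} = -15$ ($k{\left(o,X \right)} = 3 - 18 = -15$)
$\left(0 \left(-4\right) \left(-6\right) - 217\right) k{\left(18,y{\left(6 \right)} \right)} = \left(0 \left(-4\right) \left(-6\right) - 217\right) \left(-15\right) = \left(0 \left(-6\right) - 217\right) \left(-15\right) = \left(0 - 217\right) \left(-15\right) = \left(-217\right) \left(-15\right) = 3255$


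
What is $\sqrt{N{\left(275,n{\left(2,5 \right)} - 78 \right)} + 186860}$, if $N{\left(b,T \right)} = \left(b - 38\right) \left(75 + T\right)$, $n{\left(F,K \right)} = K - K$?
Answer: $\sqrt{186149} \approx 431.45$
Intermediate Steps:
$n{\left(F,K \right)} = 0$
$N{\left(b,T \right)} = \left(-38 + b\right) \left(75 + T\right)$
$\sqrt{N{\left(275,n{\left(2,5 \right)} - 78 \right)} + 186860} = \sqrt{\left(-2850 - 38 \left(0 - 78\right) + 75 \cdot 275 + \left(0 - 78\right) 275\right) + 186860} = \sqrt{\left(-2850 - 38 \left(0 - 78\right) + 20625 + \left(0 - 78\right) 275\right) + 186860} = \sqrt{\left(-2850 - -2964 + 20625 - 21450\right) + 186860} = \sqrt{\left(-2850 + 2964 + 20625 - 21450\right) + 186860} = \sqrt{-711 + 186860} = \sqrt{186149}$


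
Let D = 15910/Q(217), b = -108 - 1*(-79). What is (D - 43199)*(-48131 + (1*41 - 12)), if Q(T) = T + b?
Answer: 97472714301/47 ≈ 2.0739e+9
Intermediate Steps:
b = -29 (b = -108 + 79 = -29)
Q(T) = -29 + T (Q(T) = T - 29 = -29 + T)
D = 7955/94 (D = 15910/(-29 + 217) = 15910/188 = 15910*(1/188) = 7955/94 ≈ 84.628)
(D - 43199)*(-48131 + (1*41 - 12)) = (7955/94 - 43199)*(-48131 + (1*41 - 12)) = -4052751*(-48131 + (41 - 12))/94 = -4052751*(-48131 + 29)/94 = -4052751/94*(-48102) = 97472714301/47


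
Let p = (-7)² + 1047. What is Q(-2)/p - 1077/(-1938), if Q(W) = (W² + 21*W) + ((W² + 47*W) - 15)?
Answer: 150543/354008 ≈ 0.42525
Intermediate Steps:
Q(W) = -15 + 2*W² + 68*W (Q(W) = (W² + 21*W) + (-15 + W² + 47*W) = -15 + 2*W² + 68*W)
p = 1096 (p = 49 + 1047 = 1096)
Q(-2)/p - 1077/(-1938) = (-15 + 2*(-2)² + 68*(-2))/1096 - 1077/(-1938) = (-15 + 2*4 - 136)*(1/1096) - 1077*(-1/1938) = (-15 + 8 - 136)*(1/1096) + 359/646 = -143*1/1096 + 359/646 = -143/1096 + 359/646 = 150543/354008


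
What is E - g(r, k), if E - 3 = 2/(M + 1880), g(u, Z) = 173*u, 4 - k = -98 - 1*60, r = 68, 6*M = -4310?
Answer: -40987079/3485 ≈ -11761.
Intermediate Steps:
M = -2155/3 (M = (1/6)*(-4310) = -2155/3 ≈ -718.33)
k = 162 (k = 4 - (-98 - 1*60) = 4 - (-98 - 60) = 4 - 1*(-158) = 4 + 158 = 162)
E = 10461/3485 (E = 3 + 2/(-2155/3 + 1880) = 3 + 2/(3485/3) = 3 + 2*(3/3485) = 3 + 6/3485 = 10461/3485 ≈ 3.0017)
E - g(r, k) = 10461/3485 - 173*68 = 10461/3485 - 1*11764 = 10461/3485 - 11764 = -40987079/3485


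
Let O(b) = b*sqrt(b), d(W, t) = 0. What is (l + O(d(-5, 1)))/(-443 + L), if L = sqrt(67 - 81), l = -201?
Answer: 29681/65421 + 67*I*sqrt(14)/65421 ≈ 0.45369 + 0.003832*I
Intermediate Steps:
O(b) = b**(3/2)
L = I*sqrt(14) (L = sqrt(-14) = I*sqrt(14) ≈ 3.7417*I)
(l + O(d(-5, 1)))/(-443 + L) = (-201 + 0**(3/2))/(-443 + I*sqrt(14)) = (-201 + 0)/(-443 + I*sqrt(14)) = -201/(-443 + I*sqrt(14))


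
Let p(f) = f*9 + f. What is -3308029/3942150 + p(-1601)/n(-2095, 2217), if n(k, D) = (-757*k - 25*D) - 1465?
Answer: -22760768281/26789537350 ≈ -0.84961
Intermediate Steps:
n(k, D) = -1465 - 757*k - 25*D
p(f) = 10*f (p(f) = 9*f + f = 10*f)
-3308029/3942150 + p(-1601)/n(-2095, 2217) = -3308029/3942150 + (10*(-1601))/(-1465 - 757*(-2095) - 25*2217) = -3308029*1/3942150 - 16010/(-1465 + 1585915 - 55425) = -3308029/3942150 - 16010/1529025 = -3308029/3942150 - 16010*1/1529025 = -3308029/3942150 - 3202/305805 = -22760768281/26789537350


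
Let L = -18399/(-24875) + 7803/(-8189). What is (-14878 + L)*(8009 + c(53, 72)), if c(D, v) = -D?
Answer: -24112348550263584/203701375 ≈ -1.1837e+8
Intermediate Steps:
L = -43430214/203701375 (L = -18399*(-1/24875) + 7803*(-1/8189) = 18399/24875 - 7803/8189 = -43430214/203701375 ≈ -0.21321)
(-14878 + L)*(8009 + c(53, 72)) = (-14878 - 43430214/203701375)*(8009 - 1*53) = -3030712487464*(8009 - 53)/203701375 = -3030712487464/203701375*7956 = -24112348550263584/203701375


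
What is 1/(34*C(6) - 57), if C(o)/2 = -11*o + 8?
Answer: -1/4001 ≈ -0.00024994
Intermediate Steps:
C(o) = 16 - 22*o (C(o) = 2*(-11*o + 8) = 2*(8 - 11*o) = 16 - 22*o)
1/(34*C(6) - 57) = 1/(34*(16 - 22*6) - 57) = 1/(34*(16 - 132) - 57) = 1/(34*(-116) - 57) = 1/(-3944 - 57) = 1/(-4001) = -1/4001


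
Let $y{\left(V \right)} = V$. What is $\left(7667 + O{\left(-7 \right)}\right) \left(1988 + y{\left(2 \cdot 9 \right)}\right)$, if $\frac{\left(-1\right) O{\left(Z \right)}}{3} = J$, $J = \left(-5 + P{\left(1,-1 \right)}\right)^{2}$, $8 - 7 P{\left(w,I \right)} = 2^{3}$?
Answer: $15229552$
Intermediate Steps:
$P{\left(w,I \right)} = 0$ ($P{\left(w,I \right)} = \frac{8}{7} - \frac{2^{3}}{7} = \frac{8}{7} - \frac{8}{7} = 0$)
$J = 25$ ($J = \left(-5 + 0\right)^{2} = \left(-5\right)^{2} = 25$)
$O{\left(Z \right)} = -75$ ($O{\left(Z \right)} = \left(-3\right) 25 = -75$)
$\left(7667 + O{\left(-7 \right)}\right) \left(1988 + y{\left(2 \cdot 9 \right)}\right) = \left(7667 - 75\right) \left(1988 + 2 \cdot 9\right) = 7592 \left(1988 + 18\right) = 7592 \cdot 2006 = 15229552$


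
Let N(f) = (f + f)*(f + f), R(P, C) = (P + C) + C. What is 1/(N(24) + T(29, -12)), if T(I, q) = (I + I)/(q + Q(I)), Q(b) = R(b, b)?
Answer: 75/172858 ≈ 0.00043388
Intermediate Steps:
R(P, C) = P + 2*C (R(P, C) = (C + P) + C = P + 2*C)
Q(b) = 3*b (Q(b) = b + 2*b = 3*b)
T(I, q) = 2*I/(q + 3*I) (T(I, q) = (I + I)/(q + 3*I) = (2*I)/(q + 3*I) = 2*I/(q + 3*I))
N(f) = 4*f² (N(f) = (2*f)*(2*f) = 4*f²)
1/(N(24) + T(29, -12)) = 1/(4*24² + 2*29/(-12 + 3*29)) = 1/(4*576 + 2*29/(-12 + 87)) = 1/(2304 + 2*29/75) = 1/(2304 + 2*29*(1/75)) = 1/(2304 + 58/75) = 1/(172858/75) = 75/172858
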